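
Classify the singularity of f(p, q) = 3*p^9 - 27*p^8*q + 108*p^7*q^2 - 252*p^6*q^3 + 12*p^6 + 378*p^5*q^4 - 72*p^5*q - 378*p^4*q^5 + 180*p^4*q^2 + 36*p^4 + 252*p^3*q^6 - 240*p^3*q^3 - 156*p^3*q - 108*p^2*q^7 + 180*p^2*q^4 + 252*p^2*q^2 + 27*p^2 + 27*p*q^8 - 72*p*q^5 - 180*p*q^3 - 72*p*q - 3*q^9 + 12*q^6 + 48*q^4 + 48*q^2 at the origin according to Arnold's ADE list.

A_8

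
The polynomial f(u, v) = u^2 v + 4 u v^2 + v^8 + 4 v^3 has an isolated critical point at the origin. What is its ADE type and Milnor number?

Type D9, Milnor number mu = 9.

The Hessian of f at 0 has rank 0. Corank 2; j^3 = v*(u + 2*v)^2 has shape L^2 M (L != M), so D-series; mu = 9 gives D_9.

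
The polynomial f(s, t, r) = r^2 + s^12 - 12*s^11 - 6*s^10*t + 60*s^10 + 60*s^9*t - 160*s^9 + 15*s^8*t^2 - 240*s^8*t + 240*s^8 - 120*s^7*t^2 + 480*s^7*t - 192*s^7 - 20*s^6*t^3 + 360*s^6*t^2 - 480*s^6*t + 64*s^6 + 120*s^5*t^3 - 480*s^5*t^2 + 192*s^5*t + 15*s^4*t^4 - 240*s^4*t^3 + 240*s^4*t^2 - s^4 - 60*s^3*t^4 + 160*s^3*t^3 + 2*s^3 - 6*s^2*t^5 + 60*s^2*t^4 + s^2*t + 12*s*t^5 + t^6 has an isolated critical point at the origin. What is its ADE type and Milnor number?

The Hessian of f at 0 has rank 1. Corank 2; j^3 = s^2*(2*s + t) has shape L^2 M (L != M), so D-series; mu = 7 gives D_7.

Type D_7, Milnor number mu = 7.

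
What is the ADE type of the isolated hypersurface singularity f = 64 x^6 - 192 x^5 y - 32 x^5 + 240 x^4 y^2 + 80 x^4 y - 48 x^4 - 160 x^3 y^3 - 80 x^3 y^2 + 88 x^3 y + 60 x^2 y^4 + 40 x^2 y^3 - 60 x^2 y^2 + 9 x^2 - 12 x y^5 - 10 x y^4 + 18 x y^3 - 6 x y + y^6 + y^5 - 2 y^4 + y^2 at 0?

A4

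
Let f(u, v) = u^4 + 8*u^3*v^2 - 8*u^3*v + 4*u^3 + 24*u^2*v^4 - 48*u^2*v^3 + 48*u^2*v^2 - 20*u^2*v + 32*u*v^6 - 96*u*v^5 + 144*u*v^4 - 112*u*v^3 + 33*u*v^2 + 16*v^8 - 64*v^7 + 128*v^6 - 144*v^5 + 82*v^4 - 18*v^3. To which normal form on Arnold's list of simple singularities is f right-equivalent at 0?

D_5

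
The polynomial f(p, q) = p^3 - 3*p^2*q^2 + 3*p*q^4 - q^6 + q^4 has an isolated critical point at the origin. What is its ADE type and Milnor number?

The Hessian of f at 0 has rank 0. Corank 2; j^3 = p^3 is a perfect cube, so E-series; the 4-jet and mu = 6 give E_6.

Type E_{6}, Milnor number mu = 6.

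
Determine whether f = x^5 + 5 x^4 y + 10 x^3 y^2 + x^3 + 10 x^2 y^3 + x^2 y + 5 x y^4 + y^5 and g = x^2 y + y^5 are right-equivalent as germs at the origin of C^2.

The Hessian of f at 0 has rank 0. Corank 2; j^3 = x^2*(x + y) has shape L^2 M (L != M), so D-series; mu = 6 gives D_6. The Hessian of g at 0 has rank 0. Corank 2; j^3 = x^2*y has shape L^2 M (L != M), so D-series; mu = 6 gives D_6. Both have type D_6, hence right-equivalent.

Yes.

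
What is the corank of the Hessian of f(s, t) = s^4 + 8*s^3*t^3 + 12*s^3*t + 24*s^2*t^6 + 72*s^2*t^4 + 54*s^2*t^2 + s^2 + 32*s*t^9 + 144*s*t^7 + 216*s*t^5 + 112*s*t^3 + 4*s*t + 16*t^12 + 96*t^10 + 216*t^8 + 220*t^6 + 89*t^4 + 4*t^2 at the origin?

1

Hessian at 0 has rank 1.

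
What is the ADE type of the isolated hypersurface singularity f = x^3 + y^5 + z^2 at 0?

The Hessian of f at 0 has rank 1. Corank 2; j^3 = x^3 is a perfect cube, so E-series; the 5-jet and mu = 8 give E_8.

E8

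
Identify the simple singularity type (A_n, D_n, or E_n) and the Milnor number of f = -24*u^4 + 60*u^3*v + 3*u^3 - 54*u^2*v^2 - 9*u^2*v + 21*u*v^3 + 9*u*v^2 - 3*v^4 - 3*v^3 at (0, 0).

Type E7, Milnor number mu = 7.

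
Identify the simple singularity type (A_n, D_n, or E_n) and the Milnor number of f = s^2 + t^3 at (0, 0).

The Hessian of f at 0 has rank 1. Corank 1: A-series; mu = 2 gives A_2.

Type A_2, Milnor number mu = 2.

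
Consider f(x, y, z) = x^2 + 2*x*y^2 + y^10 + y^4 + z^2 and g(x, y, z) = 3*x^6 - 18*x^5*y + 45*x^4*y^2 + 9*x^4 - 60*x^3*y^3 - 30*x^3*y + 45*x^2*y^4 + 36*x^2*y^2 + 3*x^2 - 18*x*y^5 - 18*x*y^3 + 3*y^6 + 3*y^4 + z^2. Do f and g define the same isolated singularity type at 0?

The Hessian of f at 0 has rank 2. Corank 1: A-series; mu = 9 gives A_9. The Hessian of g at 0 has rank 2. Corank 1: A-series; mu = 3 gives A_3. f is A_9 but g is A_3, hence not right-equivalent.

No.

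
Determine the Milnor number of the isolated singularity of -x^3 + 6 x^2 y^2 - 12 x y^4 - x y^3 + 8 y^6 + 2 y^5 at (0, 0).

7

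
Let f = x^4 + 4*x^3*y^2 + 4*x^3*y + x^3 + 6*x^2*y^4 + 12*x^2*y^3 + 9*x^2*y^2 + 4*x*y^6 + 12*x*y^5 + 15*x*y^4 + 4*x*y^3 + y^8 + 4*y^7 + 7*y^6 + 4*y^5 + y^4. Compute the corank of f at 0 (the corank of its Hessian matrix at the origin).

Hessian at 0 has rank 0.

2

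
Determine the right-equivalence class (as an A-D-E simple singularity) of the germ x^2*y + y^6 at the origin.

D7

The Hessian of f at 0 is [[0, 0], [0, 0]] with rank 0, so corank 2. A Groebner basis of the Jacobian ideal J(f) in C{x,y} is {x^2/6 + y^5, x^3, x*y}; counting standard monomials gives mu = 7. Corank 2; j^3 = x^2*y has shape L^2 M (L != M), so D-series; mu = 7 gives D_7.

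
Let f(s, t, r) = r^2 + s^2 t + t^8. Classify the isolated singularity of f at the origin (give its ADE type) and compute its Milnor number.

Type D_{9}, Milnor number mu = 9.

The Hessian of f at 0 is [[0, 0, 0], [0, 0, 0], [0, 0, 2]] with rank 1, so corank 2. A Groebner basis of the Jacobian ideal J(f) in C{s,t,r} is {s^2/8 + t^7, s^3, s*t, r}; counting standard monomials gives mu = 9. Corank 2; j^3 = s^2*t has shape L^2 M (L != M), so D-series; mu = 9 gives D_9.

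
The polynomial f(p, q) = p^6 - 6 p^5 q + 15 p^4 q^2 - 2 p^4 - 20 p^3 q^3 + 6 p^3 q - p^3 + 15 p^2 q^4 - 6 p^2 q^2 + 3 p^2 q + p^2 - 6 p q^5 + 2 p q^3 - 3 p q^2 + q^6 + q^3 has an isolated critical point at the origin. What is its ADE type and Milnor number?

Type A2, Milnor number mu = 2.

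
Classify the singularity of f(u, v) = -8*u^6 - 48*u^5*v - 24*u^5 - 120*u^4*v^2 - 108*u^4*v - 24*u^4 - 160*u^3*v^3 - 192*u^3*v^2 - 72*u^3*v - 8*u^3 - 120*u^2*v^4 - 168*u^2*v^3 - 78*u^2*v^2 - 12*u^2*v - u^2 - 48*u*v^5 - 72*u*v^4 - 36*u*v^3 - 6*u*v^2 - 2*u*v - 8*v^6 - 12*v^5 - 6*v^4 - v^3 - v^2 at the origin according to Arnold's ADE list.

A_2

The Hessian of f at 0 has rank 1. Corank 1: A-series; mu = 2 gives A_2.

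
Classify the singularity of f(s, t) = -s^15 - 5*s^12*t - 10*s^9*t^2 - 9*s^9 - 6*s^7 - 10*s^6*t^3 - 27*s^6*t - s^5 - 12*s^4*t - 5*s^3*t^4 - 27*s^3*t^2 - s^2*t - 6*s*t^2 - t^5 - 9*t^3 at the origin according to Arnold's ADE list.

The Hessian of f at 0 has rank 0. Corank 2; j^3 = -t*(s + 3*t)^2 has shape L^2 M (L != M), so D-series; mu = 6 gives D_6.

D_{6}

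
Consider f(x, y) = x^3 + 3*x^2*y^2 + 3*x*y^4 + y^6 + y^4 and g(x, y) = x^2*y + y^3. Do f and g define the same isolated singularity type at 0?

The Hessian of f at 0 has rank 0. Corank 2; j^3 = x^3 is a perfect cube, so E-series; the 4-jet and mu = 6 give E_6. The Hessian of g at 0 has rank 0. Corank 2; j^3 = y*(x^2 + y^2) splits into three distinct lines over C (the quadratic factor has nonzero discriminant), so D_4. f is E_6 but g is D_4, hence not right-equivalent.

No.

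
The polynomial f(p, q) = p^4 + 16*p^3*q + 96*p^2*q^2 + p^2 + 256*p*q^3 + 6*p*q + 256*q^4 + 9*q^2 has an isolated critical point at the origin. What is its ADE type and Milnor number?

Type A3, Milnor number mu = 3.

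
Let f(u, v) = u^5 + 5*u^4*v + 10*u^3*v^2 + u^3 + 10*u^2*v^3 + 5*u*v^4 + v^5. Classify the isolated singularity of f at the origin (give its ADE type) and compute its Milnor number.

The Hessian of f at 0 is [[0, 0], [0, 0]] with rank 0, so corank 2. A Groebner basis of the Jacobian ideal J(f) in C{u,v} is {v^5, u*v^3 + v^4/4, u^2}; counting standard monomials gives mu = 8. Corank 2; j^3 = u^3 is a perfect cube, so E-series; the 5-jet and mu = 8 give E_8.

Type E8, Milnor number mu = 8.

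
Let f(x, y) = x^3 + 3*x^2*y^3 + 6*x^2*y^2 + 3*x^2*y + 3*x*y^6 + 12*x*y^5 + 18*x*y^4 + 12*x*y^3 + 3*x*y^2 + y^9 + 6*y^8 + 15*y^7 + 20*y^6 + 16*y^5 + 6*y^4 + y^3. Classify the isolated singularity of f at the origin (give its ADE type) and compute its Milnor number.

Type E_8, Milnor number mu = 8.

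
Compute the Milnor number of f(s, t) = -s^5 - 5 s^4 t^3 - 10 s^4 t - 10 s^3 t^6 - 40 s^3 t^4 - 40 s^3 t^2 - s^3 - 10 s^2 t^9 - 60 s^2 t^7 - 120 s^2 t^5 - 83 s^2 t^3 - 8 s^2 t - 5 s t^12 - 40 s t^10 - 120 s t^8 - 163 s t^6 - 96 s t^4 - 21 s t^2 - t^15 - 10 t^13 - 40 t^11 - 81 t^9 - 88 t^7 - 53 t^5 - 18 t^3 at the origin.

The Hessian of f at 0 has rank 0. Corank 2; j^3 = -(s + 2*t)*(s + 3*t)^2 has shape L^2 M (L != M), so D-series; mu = 6 gives D_6.

6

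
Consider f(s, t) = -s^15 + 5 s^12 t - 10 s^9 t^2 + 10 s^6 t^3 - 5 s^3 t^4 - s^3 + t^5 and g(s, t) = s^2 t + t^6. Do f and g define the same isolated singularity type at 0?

No.

The Hessian of f at 0 has rank 0. Corank 2; j^3 = -s^3 is a perfect cube, so E-series; the 5-jet and mu = 8 give E_8. The Hessian of g at 0 has rank 0. Corank 2; j^3 = s^2*t has shape L^2 M (L != M), so D-series; mu = 7 gives D_7. f is E_8 but g is D_7, hence not right-equivalent.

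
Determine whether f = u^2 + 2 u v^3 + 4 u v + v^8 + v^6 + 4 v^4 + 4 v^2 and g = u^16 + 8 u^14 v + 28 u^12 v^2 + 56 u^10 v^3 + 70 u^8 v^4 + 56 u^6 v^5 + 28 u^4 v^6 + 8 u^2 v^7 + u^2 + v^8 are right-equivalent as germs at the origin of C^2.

Yes.

The Hessian of f at 0 is [[2, 4], [4, 8]] with rank 1, so corank 1. A Groebner basis of the Jacobian ideal J(f) in C{u,v} is {u^3 - 12*u*v^2 + 16*u + 32*v, u^2*v + 4*u*v^2 - 4*u - 8*v, u + v^3 + 2*v}; counting standard monomials gives mu = 7. Corank 1: A-series; mu = 7 gives A_7. The Hessian of g at 0 is [[2, 0], [0, 0]] with rank 1, so corank 1. A Groebner basis of the Jacobian ideal J(g) in C{u,v} is {v^7, u}; counting standard monomials gives mu = 7. Corank 1: A-series; mu = 7 gives A_7. Both have type A_7, hence right-equivalent.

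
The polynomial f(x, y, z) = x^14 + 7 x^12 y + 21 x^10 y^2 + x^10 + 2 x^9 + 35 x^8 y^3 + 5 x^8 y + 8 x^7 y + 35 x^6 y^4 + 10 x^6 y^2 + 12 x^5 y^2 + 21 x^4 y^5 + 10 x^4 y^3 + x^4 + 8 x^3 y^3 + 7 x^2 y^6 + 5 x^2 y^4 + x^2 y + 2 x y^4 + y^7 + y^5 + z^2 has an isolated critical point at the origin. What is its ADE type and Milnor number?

The Hessian of f at 0 has rank 1. Corank 2; j^3 = x^2*y has shape L^2 M (L != M), so D-series; mu = 6 gives D_6.

Type D6, Milnor number mu = 6.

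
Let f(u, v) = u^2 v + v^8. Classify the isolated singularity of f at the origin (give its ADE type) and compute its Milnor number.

Type D9, Milnor number mu = 9.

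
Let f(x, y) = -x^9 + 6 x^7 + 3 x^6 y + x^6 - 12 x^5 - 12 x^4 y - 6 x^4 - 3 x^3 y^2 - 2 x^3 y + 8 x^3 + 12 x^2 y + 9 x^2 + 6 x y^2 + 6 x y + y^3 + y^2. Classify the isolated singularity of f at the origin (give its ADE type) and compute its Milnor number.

Type A_{2}, Milnor number mu = 2.

The Hessian of f at 0 has rank 1. Corank 1: A-series; mu = 2 gives A_2.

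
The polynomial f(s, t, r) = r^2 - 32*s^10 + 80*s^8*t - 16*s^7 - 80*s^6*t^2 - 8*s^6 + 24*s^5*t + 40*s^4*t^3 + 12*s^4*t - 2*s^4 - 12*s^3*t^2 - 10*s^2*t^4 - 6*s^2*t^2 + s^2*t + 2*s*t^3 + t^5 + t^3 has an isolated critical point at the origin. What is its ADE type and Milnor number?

Type D4, Milnor number mu = 4.

The Hessian of f at 0 has rank 1. Corank 2; j^3 = t*(s^2 + t^2) splits into three distinct lines over C (the quadratic factor has nonzero discriminant), so D_4.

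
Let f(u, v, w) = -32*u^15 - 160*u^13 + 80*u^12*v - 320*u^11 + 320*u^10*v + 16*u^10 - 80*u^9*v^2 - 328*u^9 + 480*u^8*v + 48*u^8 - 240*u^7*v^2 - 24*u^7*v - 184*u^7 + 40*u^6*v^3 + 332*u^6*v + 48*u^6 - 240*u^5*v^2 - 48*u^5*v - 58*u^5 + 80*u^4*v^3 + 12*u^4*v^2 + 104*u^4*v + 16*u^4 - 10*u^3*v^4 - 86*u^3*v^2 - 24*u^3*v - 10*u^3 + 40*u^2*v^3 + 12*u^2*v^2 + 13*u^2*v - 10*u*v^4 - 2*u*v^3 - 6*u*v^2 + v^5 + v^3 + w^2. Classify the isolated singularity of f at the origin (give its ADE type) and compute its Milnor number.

The Hessian of f at 0 is [[0, 0, 0], [0, 0, 0], [0, 0, 2]] with rank 1, so corank 2. A Groebner basis of the Jacobian ideal J(f) in C{u,v,w} is {v^3, u^2 - 3*v^2/11, u*v - 6*v^2/11, w}; counting standard monomials gives mu = 4. Corank 2; j^3 = -(2*u - v)*(5*u^2 - 4*u*v + v^2) splits into three distinct lines over C (the quadratic factor has nonzero discriminant), so D_4.

Type D_4, Milnor number mu = 4.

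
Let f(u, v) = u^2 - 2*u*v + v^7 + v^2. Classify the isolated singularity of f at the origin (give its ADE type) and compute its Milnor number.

Type A_6, Milnor number mu = 6.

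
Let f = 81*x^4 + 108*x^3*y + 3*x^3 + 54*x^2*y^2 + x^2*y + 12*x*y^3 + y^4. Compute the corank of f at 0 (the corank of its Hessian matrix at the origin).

2

Hessian at 0 has rank 0.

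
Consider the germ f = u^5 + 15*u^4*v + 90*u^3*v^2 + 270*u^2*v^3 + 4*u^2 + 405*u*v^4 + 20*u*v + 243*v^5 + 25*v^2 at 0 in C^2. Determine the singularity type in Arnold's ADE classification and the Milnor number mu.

The Hessian of f at 0 has rank 1. Corank 1: A-series; mu = 4 gives A_4.

Type A4, Milnor number mu = 4.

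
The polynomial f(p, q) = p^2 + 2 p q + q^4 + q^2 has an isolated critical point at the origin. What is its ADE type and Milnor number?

Type A_3, Milnor number mu = 3.

The Hessian of f at 0 is [[2, 2], [2, 2]] with rank 1, so corank 1. A Groebner basis of the Jacobian ideal J(f) in C{p,q} is {q^3, p + q}; counting standard monomials gives mu = 3. Corank 1: A-series; mu = 3 gives A_3.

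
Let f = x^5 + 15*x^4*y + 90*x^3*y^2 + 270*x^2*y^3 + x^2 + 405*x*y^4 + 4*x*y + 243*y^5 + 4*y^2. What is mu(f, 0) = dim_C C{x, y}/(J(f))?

4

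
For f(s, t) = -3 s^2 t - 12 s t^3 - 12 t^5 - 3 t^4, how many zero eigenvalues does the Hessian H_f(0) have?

2

Hessian at 0 has rank 0.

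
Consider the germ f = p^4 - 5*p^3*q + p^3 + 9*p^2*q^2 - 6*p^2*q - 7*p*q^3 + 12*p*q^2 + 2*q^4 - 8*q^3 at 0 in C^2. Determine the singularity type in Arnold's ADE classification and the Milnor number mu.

Type E_7, Milnor number mu = 7.

The Hessian of f at 0 is [[0, 0], [0, 0]] with rank 0, so corank 2. A Groebner basis of the Jacobian ideal J(f) in C{p,q} is {3*p^2 - 12*p*q + q^4 + q^3 + 12*q^2, p^3 + 18*p^2 - 72*p*q - 2*q^3 + 72*q^2, p^2*q + 7*p^2 - 28*p*q - 5*q^3/3 + 28*q^2, 2*p^2 + p*q^2 - 8*p*q - 4*q^3/3 + 8*q^2}; counting standard monomials gives mu = 7. Corank 2; j^3 = (p - 2*q)^3 is a perfect cube, so E-series; the 4-jet and mu = 7 give E_7.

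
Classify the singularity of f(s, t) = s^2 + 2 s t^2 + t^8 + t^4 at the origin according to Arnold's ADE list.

The Hessian of f at 0 has rank 1. Corank 1: A-series; mu = 7 gives A_7.

A_7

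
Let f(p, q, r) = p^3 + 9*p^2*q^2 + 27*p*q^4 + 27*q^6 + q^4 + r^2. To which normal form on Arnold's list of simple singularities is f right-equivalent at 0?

The Hessian of f at 0 has rank 1. Corank 2; j^3 = p^3 is a perfect cube, so E-series; the 4-jet and mu = 6 give E_6.

E6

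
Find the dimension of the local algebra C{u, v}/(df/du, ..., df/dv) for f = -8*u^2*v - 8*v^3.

The Hessian of f at 0 is [[0, 0], [0, 0]] with rank 0, so corank 2. A Groebner basis of the Jacobian ideal J(f) in C{u,v} is {v^3, u^2 + 3*v^2, u*v}; counting standard monomials gives mu = 4. Corank 2; j^3 = -8*v*(u^2 + v^2) splits into three distinct lines over C (the quadratic factor has nonzero discriminant), so D_4.

4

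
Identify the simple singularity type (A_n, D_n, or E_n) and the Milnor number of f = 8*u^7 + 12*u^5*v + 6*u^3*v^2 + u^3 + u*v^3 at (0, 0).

Type E7, Milnor number mu = 7.

The Hessian of f at 0 is [[0, 0], [0, 0]] with rank 0, so corank 2. A Groebner basis of the Jacobian ideal J(f) in C{u,v} is {u^3, u*v^2, 3*u^2 + v^3}; counting standard monomials gives mu = 7. Corank 2; j^3 = u^3 is a perfect cube, so E-series; the 4-jet and mu = 7 give E_7.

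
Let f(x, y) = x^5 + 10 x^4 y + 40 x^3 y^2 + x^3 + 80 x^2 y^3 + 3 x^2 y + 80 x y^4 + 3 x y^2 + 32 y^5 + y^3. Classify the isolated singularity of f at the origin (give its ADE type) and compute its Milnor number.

Type E_{8}, Milnor number mu = 8.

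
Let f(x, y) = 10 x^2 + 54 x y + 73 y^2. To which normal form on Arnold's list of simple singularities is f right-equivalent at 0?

The Hessian of f at 0 has rank 2. Corank 0: nondegenerate Morse point, so A_1.

A_{1}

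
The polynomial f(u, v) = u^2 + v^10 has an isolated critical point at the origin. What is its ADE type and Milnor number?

Type A_9, Milnor number mu = 9.

The Hessian of f at 0 has rank 1. Corank 1: A-series; mu = 9 gives A_9.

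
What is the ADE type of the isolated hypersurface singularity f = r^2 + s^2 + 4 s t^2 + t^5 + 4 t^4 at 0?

A_{4}

The Hessian of f at 0 has rank 2. Corank 1: A-series; mu = 4 gives A_4.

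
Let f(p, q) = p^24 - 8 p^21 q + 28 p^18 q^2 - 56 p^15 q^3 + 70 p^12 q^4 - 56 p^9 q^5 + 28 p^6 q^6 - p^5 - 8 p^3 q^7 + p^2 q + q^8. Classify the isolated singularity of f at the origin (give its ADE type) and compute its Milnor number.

The Hessian of f at 0 is [[0, 0], [0, 0]] with rank 0, so corank 2. A Groebner basis of the Jacobian ideal J(f) in C{p,q} is {p^2/8 + q^7, p^3, p*q}; counting standard monomials gives mu = 9. Corank 2; j^3 = p^2*q has shape L^2 M (L != M), so D-series; mu = 9 gives D_9.

Type D_9, Milnor number mu = 9.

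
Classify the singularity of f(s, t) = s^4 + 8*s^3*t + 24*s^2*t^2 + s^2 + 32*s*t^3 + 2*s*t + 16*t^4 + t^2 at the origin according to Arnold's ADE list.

A_{3}

The Hessian of f at 0 is [[2, 2], [2, 2]] with rank 1, so corank 1. A Groebner basis of the Jacobian ideal J(f) in C{s,t} is {t^3, s + t}; counting standard monomials gives mu = 3. Corank 1: A-series; mu = 3 gives A_3.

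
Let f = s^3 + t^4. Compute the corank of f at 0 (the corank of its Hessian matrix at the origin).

2

Hessian at 0 has rank 0.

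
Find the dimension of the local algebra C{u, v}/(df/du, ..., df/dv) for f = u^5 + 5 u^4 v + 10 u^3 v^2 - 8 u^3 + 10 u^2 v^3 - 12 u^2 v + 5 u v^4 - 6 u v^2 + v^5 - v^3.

8

The Hessian of f at 0 has rank 0. Corank 2; j^3 = -(2*u + v)^3 is a perfect cube, so E-series; the 5-jet and mu = 8 give E_8.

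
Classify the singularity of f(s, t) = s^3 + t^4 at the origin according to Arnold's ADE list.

The Hessian of f at 0 has rank 0. Corank 2; j^3 = s^3 is a perfect cube, so E-series; the 4-jet and mu = 6 give E_6.

E_6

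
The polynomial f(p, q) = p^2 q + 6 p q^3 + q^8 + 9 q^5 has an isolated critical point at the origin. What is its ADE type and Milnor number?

Type D_9, Milnor number mu = 9.

The Hessian of f at 0 has rank 0. Corank 2; j^3 = p^2*q has shape L^2 M (L != M), so D-series; mu = 9 gives D_9.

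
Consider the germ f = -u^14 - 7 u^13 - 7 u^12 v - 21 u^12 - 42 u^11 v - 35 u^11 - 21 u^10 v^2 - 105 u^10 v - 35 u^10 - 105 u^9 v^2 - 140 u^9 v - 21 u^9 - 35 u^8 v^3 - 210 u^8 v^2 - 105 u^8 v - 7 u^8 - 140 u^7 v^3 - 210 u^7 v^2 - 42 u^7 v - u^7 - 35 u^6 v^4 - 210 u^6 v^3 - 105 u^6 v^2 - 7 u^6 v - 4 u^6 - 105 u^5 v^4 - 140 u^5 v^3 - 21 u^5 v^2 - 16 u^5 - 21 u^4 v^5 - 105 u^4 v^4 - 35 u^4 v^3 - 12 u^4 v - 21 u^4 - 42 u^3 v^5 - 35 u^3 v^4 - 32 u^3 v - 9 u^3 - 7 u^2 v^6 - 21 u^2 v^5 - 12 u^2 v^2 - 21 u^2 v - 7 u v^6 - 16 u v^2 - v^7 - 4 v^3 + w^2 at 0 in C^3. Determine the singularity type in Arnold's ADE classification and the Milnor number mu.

Type D_8, Milnor number mu = 8.

The Hessian of f at 0 is [[0, 0, 0], [0, 0, 0], [0, 0, 2]] with rank 1, so corank 2. A Groebner basis of the Jacobian ideal J(f) in C{u,v,w} is {109107*u^2/19408 + u*v^3 - 56997*u*v^2/4852 + 389205*u*v/19408 - 4986*v^3/1213 + 105489*v^2/9704, -513945*u^2/19408 + 392175*u*v^2/9704 - 1665279*u*v/19408 + v^4 + 58131*v^3/4852 - 440883*v^2/9704, u^3 + 2103*u^2/1213 - 252*u*v^2/1213 + 1969*u*v/1213 - 56*v^3/1213 + 378*v^2/1213, u^2*v - 567*u^2/2426 + 252*u*v^2/1213 + 2127*u*v/2426 + 56*v^3/1213 + 835*v^2/1213, w}; counting standard monomials gives mu = 8. Corank 2; j^3 = -(u + v)*(3*u + 2*v)^2 has shape L^2 M (L != M), so D-series; mu = 8 gives D_8.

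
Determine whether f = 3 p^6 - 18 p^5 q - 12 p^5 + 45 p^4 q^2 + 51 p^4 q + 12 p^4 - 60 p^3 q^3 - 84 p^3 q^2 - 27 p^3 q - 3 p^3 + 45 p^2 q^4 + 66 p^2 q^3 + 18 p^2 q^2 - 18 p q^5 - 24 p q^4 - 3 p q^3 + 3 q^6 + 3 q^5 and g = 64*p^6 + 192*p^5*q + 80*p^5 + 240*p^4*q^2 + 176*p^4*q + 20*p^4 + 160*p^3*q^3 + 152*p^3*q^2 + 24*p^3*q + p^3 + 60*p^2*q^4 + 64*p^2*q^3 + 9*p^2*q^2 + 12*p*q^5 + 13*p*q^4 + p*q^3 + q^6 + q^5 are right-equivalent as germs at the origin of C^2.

The Hessian of f at 0 has rank 0. Corank 2; j^3 = -3*p^3 is a perfect cube, so E-series; the 4-jet and mu = 7 give E_7. The Hessian of g at 0 has rank 0. Corank 2; j^3 = p^3 is a perfect cube, so E-series; the 4-jet and mu = 7 give E_7. Both have type E_7, hence right-equivalent.

Yes.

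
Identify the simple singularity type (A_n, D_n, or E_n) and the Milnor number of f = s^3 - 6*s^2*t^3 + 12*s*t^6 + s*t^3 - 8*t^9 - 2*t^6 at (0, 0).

The Hessian of f at 0 has rank 0. Corank 2; j^3 = s^3 is a perfect cube, so E-series; the 4-jet and mu = 7 give E_7.

Type E7, Milnor number mu = 7.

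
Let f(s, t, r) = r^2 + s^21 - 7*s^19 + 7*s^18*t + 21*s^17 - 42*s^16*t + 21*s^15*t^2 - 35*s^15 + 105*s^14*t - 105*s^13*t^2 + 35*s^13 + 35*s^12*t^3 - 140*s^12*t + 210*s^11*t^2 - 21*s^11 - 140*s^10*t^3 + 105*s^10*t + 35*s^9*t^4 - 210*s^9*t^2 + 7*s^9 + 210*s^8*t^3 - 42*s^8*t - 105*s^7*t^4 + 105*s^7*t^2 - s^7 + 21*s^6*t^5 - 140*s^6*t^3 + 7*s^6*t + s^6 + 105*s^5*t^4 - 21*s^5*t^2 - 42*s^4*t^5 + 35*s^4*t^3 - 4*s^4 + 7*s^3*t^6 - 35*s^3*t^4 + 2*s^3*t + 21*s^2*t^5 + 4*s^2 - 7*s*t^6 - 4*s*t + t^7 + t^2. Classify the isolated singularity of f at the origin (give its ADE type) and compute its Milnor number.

The Hessian of f at 0 has rank 2. Corank 1: A-series; mu = 6 gives A_6.

Type A6, Milnor number mu = 6.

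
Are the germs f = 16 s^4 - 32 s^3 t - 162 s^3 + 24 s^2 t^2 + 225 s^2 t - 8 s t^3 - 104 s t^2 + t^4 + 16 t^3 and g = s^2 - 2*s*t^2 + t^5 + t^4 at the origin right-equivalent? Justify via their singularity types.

The Hessian of f at 0 has rank 0. Corank 2; j^3 = -(2*s - t)*(9*s - 4*t)^2 has shape L^2 M (L != M), so D-series; mu = 5 gives D_5. The Hessian of g at 0 has rank 1. Corank 1: A-series; mu = 4 gives A_4. f is D_5 but g is A_4, hence not right-equivalent.

No.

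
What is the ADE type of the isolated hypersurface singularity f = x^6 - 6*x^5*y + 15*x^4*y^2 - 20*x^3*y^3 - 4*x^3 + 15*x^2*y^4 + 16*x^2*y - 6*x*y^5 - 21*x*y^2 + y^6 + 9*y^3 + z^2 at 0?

D_{7}

The Hessian of f at 0 has rank 1. Corank 2; j^3 = -(x - y)*(2*x - 3*y)^2 has shape L^2 M (L != M), so D-series; mu = 7 gives D_7.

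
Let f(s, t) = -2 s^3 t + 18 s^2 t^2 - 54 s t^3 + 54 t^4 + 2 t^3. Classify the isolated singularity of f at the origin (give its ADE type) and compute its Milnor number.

Type E_{7}, Milnor number mu = 7.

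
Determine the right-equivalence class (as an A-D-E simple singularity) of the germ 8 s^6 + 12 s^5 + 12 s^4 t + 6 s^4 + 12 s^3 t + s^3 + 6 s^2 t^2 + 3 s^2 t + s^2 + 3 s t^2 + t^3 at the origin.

A_2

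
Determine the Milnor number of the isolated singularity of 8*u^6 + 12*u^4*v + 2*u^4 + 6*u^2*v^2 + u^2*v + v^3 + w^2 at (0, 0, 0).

4

The Hessian of f at 0 has rank 1. Corank 2; j^3 = v*(u^2 + v^2) splits into three distinct lines over C (the quadratic factor has nonzero discriminant), so D_4.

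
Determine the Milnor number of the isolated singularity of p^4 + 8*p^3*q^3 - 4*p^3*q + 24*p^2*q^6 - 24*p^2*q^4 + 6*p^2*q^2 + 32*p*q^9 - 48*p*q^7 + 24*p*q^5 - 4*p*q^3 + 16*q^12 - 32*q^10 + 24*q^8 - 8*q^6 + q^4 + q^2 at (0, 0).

The Hessian of f at 0 is [[0, 0], [0, 2]] with rank 1, so corank 1. A Groebner basis of the Jacobian ideal J(f) in C{p,q} is {p^3, q}; counting standard monomials gives mu = 3. Corank 1: A-series; mu = 3 gives A_3.

3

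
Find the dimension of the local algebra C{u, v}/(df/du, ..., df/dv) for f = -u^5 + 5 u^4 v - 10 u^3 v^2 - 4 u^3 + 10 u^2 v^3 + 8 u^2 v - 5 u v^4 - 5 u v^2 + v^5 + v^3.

The Hessian of f at 0 has rank 0. Corank 2; j^3 = -(u - v)*(2*u - v)^2 has shape L^2 M (L != M), so D-series; mu = 6 gives D_6.

6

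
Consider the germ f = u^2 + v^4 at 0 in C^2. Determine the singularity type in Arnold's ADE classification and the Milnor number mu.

Type A_3, Milnor number mu = 3.

The Hessian of f at 0 is [[2, 0], [0, 0]] with rank 1, so corank 1. A Groebner basis of the Jacobian ideal J(f) in C{u,v} is {v^3, u}; counting standard monomials gives mu = 3. Corank 1: A-series; mu = 3 gives A_3.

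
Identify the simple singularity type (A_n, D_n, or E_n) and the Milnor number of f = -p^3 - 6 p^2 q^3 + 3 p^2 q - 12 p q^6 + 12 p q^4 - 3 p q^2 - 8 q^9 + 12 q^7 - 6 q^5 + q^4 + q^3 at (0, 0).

Type E6, Milnor number mu = 6.

The Hessian of f at 0 has rank 0. Corank 2; j^3 = -(p - q)^3 is a perfect cube, so E-series; the 4-jet and mu = 6 give E_6.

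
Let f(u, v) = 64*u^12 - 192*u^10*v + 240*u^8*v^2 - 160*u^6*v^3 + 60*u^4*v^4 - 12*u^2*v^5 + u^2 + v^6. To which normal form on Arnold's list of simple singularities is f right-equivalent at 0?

The Hessian of f at 0 has rank 1. Corank 1: A-series; mu = 5 gives A_5.

A_{5}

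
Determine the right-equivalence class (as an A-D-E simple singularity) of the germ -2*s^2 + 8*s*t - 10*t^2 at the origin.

A_1

The Hessian of f at 0 is [[-4, 8], [8, -20]] with rank 2, so corank 0. A Groebner basis of the Jacobian ideal J(f) in C{s,t} is {s, t}; counting standard monomials gives mu = 1. Corank 0: nondegenerate Morse point, so A_1.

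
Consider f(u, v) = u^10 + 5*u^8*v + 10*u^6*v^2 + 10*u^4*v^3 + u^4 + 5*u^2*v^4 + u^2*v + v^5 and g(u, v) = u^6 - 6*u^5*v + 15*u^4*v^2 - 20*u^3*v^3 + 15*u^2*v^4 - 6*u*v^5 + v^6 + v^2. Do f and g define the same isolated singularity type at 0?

No.

The Hessian of f at 0 has rank 0. Corank 2; j^3 = u^2*v has shape L^2 M (L != M), so D-series; mu = 6 gives D_6. The Hessian of g at 0 has rank 1. Corank 1: A-series; mu = 5 gives A_5. f is D_6 but g is A_5, hence not right-equivalent.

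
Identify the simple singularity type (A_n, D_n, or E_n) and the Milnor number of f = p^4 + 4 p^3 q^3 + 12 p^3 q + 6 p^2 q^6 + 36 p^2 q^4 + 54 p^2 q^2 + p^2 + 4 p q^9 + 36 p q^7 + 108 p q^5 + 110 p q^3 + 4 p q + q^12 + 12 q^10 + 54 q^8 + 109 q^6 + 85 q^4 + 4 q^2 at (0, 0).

Type A3, Milnor number mu = 3.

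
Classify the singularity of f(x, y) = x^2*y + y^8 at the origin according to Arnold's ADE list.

The Hessian of f at 0 has rank 0. Corank 2; j^3 = x^2*y has shape L^2 M (L != M), so D-series; mu = 9 gives D_9.

D_{9}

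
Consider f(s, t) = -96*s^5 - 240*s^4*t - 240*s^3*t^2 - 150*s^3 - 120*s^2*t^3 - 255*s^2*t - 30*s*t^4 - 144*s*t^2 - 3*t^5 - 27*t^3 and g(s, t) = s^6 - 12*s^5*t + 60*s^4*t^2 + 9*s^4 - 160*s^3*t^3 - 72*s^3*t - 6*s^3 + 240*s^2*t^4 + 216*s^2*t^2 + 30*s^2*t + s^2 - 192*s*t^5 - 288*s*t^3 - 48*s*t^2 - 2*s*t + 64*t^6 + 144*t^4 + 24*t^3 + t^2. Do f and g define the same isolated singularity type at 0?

No.

The Hessian of f at 0 has rank 0. Corank 2; j^3 = -3*(2*s + t)*(5*s + 3*t)^2 has shape L^2 M (L != M), so D-series; mu = 6 gives D_6. The Hessian of g at 0 has rank 1. Corank 1: A-series; mu = 5 gives A_5. f is D_6 but g is A_5, hence not right-equivalent.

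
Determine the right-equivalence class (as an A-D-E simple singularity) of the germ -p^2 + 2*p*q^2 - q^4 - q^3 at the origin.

A_{2}

The Hessian of f at 0 is [[-2, 0], [0, 0]] with rank 1, so corank 1. A Groebner basis of the Jacobian ideal J(f) in C{p,q} is {q^2, p}; counting standard monomials gives mu = 2. Corank 1: A-series; mu = 2 gives A_2.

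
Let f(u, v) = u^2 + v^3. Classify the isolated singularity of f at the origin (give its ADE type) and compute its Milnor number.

Type A_{2}, Milnor number mu = 2.

The Hessian of f at 0 has rank 1. Corank 1: A-series; mu = 2 gives A_2.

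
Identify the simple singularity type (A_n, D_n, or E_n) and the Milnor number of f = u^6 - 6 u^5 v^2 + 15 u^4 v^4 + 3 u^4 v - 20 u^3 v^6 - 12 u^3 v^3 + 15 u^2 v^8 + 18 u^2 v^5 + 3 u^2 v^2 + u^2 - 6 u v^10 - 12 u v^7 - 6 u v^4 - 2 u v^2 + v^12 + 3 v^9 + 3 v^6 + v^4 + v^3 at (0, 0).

The Hessian of f at 0 is [[2, 0], [0, 0]] with rank 1, so corank 1. A Groebner basis of the Jacobian ideal J(f) in C{u,v} is {v^2, u}; counting standard monomials gives mu = 2. Corank 1: A-series; mu = 2 gives A_2.

Type A_{2}, Milnor number mu = 2.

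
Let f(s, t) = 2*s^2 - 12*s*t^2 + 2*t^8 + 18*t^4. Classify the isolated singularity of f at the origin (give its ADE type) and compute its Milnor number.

The Hessian of f at 0 has rank 1. Corank 1: A-series; mu = 7 gives A_7.

Type A_7, Milnor number mu = 7.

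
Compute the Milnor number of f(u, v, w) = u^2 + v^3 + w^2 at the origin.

2

The Hessian of f at 0 is [[2, 0, 0], [0, 0, 0], [0, 0, 2]] with rank 2, so corank 1. A Groebner basis of the Jacobian ideal J(f) in C{u,v,w} is {v^2, u, w}; counting standard monomials gives mu = 2. Corank 1: A-series; mu = 2 gives A_2.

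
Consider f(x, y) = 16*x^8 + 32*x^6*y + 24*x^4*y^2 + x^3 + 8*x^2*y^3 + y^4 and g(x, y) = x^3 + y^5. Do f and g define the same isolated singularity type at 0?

No.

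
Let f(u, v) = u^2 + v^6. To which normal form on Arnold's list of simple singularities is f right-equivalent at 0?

A_5

The Hessian of f at 0 has rank 1. Corank 1: A-series; mu = 5 gives A_5.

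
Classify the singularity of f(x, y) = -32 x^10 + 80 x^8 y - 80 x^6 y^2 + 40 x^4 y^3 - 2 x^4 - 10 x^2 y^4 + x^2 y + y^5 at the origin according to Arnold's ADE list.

D6

The Hessian of f at 0 has rank 0. Corank 2; j^3 = x^2*y has shape L^2 M (L != M), so D-series; mu = 6 gives D_6.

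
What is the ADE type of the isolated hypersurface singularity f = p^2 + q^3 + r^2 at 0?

The Hessian of f at 0 has rank 2. Corank 1: A-series; mu = 2 gives A_2.

A_{2}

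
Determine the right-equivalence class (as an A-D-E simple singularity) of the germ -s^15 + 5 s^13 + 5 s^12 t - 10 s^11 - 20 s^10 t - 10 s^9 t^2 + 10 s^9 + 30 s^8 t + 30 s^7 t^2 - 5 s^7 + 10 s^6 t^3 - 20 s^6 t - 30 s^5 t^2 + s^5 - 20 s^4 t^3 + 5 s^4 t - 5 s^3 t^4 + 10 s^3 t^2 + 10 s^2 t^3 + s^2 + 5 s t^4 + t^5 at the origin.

A4

The Hessian of f at 0 is [[2, 0], [0, 0]] with rank 1, so corank 1. A Groebner basis of the Jacobian ideal J(f) in C{s,t} is {t^4, s}; counting standard monomials gives mu = 4. Corank 1: A-series; mu = 4 gives A_4.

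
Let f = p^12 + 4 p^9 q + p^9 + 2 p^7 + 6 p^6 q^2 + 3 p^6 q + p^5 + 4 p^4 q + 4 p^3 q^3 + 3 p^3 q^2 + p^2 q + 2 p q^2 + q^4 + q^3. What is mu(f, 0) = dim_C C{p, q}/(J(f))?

The Hessian of f at 0 is [[0, 0], [0, 0]] with rank 0, so corank 2. A Groebner basis of the Jacobian ideal J(f) in C{p,q} is {p^3 - p^2/4 + q^2/4, p^2/4 + q^3 - q^2/4, p*q + q^2}; counting standard monomials gives mu = 5. Corank 2; j^3 = q*(p + q)^2 has shape L^2 M (L != M), so D-series; mu = 5 gives D_5.

5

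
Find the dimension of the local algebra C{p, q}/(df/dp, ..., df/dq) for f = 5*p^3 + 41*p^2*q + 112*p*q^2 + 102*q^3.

The Hessian of f at 0 has rank 0. Corank 2; j^3 = (p + 3*q)*(5*p^2 + 26*p*q + 34*q^2) splits into three distinct lines over C (the quadratic factor has nonzero discriminant), so D_4.

4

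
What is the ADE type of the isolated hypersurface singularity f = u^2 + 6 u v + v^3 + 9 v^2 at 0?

The Hessian of f at 0 has rank 1. Corank 1: A-series; mu = 2 gives A_2.

A_2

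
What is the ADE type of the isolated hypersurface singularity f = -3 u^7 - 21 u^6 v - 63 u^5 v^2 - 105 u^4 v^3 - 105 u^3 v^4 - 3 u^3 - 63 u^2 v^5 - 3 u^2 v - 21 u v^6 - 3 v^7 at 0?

D_8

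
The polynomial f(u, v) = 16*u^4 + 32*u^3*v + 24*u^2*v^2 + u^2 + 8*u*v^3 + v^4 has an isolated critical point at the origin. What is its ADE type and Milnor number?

The Hessian of f at 0 has rank 1. Corank 1: A-series; mu = 3 gives A_3.

Type A_3, Milnor number mu = 3.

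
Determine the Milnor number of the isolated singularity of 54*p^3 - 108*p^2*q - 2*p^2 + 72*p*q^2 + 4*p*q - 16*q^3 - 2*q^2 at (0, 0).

2

The Hessian of f at 0 is [[-4, 4], [4, -4]] with rank 1, so corank 1. A Groebner basis of the Jacobian ideal J(f) in C{p,q} is {q^2, p - q}; counting standard monomials gives mu = 2. Corank 1: A-series; mu = 2 gives A_2.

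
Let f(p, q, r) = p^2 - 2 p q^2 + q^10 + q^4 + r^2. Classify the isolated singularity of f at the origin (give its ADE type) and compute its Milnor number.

Type A_9, Milnor number mu = 9.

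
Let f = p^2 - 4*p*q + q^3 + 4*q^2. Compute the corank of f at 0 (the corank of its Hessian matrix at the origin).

1

Hessian at 0 has rank 1.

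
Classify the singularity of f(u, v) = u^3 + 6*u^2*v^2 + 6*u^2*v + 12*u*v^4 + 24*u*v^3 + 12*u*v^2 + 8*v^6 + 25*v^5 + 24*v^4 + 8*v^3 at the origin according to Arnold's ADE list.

E8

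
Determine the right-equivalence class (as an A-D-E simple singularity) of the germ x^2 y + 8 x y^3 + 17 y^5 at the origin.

D_6

The Hessian of f at 0 has rank 0. Corank 2; j^3 = x^2*y has shape L^2 M (L != M), so D-series; mu = 6 gives D_6.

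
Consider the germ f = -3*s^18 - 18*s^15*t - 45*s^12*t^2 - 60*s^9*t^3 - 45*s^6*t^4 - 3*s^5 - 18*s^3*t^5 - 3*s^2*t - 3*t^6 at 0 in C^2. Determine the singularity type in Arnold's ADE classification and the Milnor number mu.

The Hessian of f at 0 has rank 0. Corank 2; j^3 = -3*s^2*t has shape L^2 M (L != M), so D-series; mu = 7 gives D_7.

Type D7, Milnor number mu = 7.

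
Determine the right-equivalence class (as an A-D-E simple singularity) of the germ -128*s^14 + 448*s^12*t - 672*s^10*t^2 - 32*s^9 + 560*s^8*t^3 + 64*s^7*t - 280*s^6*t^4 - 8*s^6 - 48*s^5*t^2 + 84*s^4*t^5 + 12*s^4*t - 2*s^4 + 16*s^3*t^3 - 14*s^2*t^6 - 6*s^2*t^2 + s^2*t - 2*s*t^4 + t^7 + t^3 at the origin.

D_{4}

The Hessian of f at 0 is [[0, 0], [0, 0]] with rank 0, so corank 2. A Groebner basis of the Jacobian ideal J(f) in C{s,t} is {t^3, s^2 + 3*t^2, s*t}; counting standard monomials gives mu = 4. Corank 2; j^3 = t*(s^2 + t^2) splits into three distinct lines over C (the quadratic factor has nonzero discriminant), so D_4.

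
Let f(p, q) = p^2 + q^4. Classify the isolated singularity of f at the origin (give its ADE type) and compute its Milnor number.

The Hessian of f at 0 has rank 1. Corank 1: A-series; mu = 3 gives A_3.

Type A3, Milnor number mu = 3.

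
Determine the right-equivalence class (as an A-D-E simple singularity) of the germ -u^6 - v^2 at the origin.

A_5

The Hessian of f at 0 has rank 1. Corank 1: A-series; mu = 5 gives A_5.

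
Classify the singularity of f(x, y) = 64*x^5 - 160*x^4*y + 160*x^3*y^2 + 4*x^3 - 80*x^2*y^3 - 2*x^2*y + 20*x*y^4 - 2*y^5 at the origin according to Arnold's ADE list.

D_6

The Hessian of f at 0 has rank 0. Corank 2; j^3 = 2*x^2*(2*x - y) has shape L^2 M (L != M), so D-series; mu = 6 gives D_6.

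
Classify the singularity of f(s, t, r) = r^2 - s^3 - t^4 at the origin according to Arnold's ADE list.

E_{6}

The Hessian of f at 0 has rank 1. Corank 2; j^3 = -s^3 is a perfect cube, so E-series; the 4-jet and mu = 6 give E_6.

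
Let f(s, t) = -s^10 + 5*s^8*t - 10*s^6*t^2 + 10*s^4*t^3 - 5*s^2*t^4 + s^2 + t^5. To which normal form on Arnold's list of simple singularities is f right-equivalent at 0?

A4

The Hessian of f at 0 is [[2, 0], [0, 0]] with rank 1, so corank 1. A Groebner basis of the Jacobian ideal J(f) in C{s,t} is {t^4, s}; counting standard monomials gives mu = 4. Corank 1: A-series; mu = 4 gives A_4.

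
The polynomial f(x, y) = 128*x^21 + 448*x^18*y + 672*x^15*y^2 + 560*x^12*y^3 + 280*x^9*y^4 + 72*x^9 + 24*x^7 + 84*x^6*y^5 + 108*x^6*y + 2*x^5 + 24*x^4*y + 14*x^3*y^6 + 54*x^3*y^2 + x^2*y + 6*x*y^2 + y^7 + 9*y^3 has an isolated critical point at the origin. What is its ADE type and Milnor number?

The Hessian of f at 0 has rank 0. Corank 2; j^3 = y*(x + 3*y)^2 has shape L^2 M (L != M), so D-series; mu = 8 gives D_8.

Type D8, Milnor number mu = 8.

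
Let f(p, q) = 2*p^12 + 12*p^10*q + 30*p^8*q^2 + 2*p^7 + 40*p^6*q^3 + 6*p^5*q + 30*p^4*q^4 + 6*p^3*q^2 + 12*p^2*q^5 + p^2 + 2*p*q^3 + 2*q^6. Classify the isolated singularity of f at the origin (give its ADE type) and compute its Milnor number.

Type A5, Milnor number mu = 5.

The Hessian of f at 0 is [[2, 0], [0, 0]] with rank 1, so corank 1. A Groebner basis of the Jacobian ideal J(f) in C{p,q} is {p*q^2, p + q^3, p^2}; counting standard monomials gives mu = 5. Corank 1: A-series; mu = 5 gives A_5.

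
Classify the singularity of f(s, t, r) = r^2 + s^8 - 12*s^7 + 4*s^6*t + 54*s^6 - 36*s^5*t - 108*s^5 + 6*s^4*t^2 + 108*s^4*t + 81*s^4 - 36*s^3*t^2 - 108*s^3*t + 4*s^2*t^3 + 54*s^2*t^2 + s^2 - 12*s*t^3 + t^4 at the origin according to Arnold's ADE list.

A_3

The Hessian of f at 0 has rank 2. Corank 1: A-series; mu = 3 gives A_3.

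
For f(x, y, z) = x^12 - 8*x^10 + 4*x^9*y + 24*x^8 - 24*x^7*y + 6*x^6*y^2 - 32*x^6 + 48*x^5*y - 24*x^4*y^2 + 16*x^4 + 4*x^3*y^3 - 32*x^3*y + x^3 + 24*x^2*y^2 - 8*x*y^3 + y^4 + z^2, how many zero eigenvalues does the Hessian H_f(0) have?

Hessian at 0 has rank 1.

2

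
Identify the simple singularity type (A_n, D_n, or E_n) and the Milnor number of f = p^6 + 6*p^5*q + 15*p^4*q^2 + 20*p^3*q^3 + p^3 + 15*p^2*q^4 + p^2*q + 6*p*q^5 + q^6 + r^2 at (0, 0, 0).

The Hessian of f at 0 has rank 1. Corank 2; j^3 = p^2*(p + q) has shape L^2 M (L != M), so D-series; mu = 7 gives D_7.

Type D_7, Milnor number mu = 7.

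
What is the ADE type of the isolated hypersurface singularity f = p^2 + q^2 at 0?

A_{1}

The Hessian of f at 0 has rank 2. Corank 0: nondegenerate Morse point, so A_1.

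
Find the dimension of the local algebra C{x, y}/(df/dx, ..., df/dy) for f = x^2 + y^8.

7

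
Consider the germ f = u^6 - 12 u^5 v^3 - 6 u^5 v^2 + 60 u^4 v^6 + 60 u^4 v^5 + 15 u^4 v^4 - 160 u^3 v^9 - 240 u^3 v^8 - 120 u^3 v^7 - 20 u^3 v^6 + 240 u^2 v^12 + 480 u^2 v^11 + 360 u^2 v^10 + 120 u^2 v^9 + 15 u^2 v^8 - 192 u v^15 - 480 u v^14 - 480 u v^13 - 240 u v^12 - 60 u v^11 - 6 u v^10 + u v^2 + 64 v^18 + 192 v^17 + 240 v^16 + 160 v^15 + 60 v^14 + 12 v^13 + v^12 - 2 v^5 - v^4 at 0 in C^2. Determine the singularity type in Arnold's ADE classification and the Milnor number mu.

Type D_7, Milnor number mu = 7.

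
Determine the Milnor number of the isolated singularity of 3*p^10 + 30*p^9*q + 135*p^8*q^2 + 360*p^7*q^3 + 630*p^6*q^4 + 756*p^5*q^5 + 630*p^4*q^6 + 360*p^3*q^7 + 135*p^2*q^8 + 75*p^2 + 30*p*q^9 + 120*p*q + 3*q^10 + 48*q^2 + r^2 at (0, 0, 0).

9

The Hessian of f at 0 is [[150, 120, 0], [120, 96, 0], [0, 0, 2]] with rank 2, so corank 1. A Groebner basis of the Jacobian ideal J(f) in C{p,q,r} is {q^9, p + 4*q/5, r}; counting standard monomials gives mu = 9. Corank 1: A-series; mu = 9 gives A_9.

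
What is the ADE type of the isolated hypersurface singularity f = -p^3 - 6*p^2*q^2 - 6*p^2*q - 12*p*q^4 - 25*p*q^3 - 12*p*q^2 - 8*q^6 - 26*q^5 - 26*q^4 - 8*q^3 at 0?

The Hessian of f at 0 is [[0, 0], [0, 0]] with rank 0, so corank 2. A Groebner basis of the Jacobian ideal J(f) in C{p,q} is {-p^2/4 - p*q + q^4 - q^3/12 - q^2, p^3 + 11*p^2/2 + 22*p*q + 59*q^3/6 + 22*q^2, p^2*q - 23*p^2/12 - 23*p*q/3 - 167*q^3/36 - 23*q^2/3, p^2/2 + p*q^2 + 2*p*q + 13*q^3/6 + 2*q^2}; counting standard monomials gives mu = 7. Corank 2; j^3 = -(p + 2*q)^3 is a perfect cube, so E-series; the 4-jet and mu = 7 give E_7.

E_7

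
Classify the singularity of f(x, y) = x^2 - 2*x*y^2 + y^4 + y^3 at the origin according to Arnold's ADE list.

The Hessian of f at 0 has rank 1. Corank 1: A-series; mu = 2 gives A_2.

A_2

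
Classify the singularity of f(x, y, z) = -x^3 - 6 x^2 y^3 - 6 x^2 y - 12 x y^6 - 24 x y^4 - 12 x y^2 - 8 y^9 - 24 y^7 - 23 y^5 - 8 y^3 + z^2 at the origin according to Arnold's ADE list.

E8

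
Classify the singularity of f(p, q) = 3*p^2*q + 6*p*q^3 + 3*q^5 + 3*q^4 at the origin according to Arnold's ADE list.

The Hessian of f at 0 is [[0, 0], [0, 0]] with rank 0, so corank 2. A Groebner basis of the Jacobian ideal J(f) in C{p,q} is {p*q^2, p*q + q^3, p^2 - 4*p*q}; counting standard monomials gives mu = 5. Corank 2; j^3 = 3*p^2*q has shape L^2 M (L != M), so D-series; mu = 5 gives D_5.

D5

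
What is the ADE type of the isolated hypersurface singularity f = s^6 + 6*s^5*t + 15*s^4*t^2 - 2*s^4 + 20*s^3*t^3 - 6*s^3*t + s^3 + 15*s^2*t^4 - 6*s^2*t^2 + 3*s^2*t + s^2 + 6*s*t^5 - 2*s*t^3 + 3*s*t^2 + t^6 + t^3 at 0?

The Hessian of f at 0 is [[2, 0], [0, 0]] with rank 1, so corank 1. A Groebner basis of the Jacobian ideal J(f) in C{s,t} is {t^2, s}; counting standard monomials gives mu = 2. Corank 1: A-series; mu = 2 gives A_2.

A2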